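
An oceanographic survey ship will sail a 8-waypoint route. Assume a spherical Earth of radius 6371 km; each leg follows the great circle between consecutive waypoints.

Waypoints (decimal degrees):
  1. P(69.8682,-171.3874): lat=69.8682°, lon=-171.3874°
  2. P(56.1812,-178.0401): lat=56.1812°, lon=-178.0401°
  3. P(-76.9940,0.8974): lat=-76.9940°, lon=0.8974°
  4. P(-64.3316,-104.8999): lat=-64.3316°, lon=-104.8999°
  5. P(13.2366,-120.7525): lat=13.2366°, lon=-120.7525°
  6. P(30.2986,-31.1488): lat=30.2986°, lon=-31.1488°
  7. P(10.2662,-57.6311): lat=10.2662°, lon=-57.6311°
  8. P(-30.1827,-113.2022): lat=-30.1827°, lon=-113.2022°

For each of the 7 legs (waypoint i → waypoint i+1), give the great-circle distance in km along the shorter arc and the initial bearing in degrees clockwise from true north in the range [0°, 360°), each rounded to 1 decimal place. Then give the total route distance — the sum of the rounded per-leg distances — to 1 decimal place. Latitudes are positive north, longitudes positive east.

Leg 1: φ1=1.2194301, φ2=0.9805469, Δφ=-0.2388832, Δλ=-0.1161115 rad; a=sin²(Δφ/2)+cosφ1·cosφ2·sin²(Δλ/2)=0.0148435069; c=2·atan2(√a, √(1-a))=0.244274740; dist=6371·c=1556.274 ≈ 1556.3 km; running total=1556.3 km
Leg 1 bearing: y=sinΔλ·cosφ2=-0.06447887, x=cosφ1·sinφ2-sinφ1·cosφ2·cosΔλ=-0.23309909; θ=atan2(y, x)=-164.5377° <0 so +360° → 195.4623° ≈ 195.5°
Leg 2: φ1=0.9805469, φ2=-1.3437988, Δφ=-2.3243457, Δλ=3.1230485 rad; a=sin²(Δφ/2)+cosφ1·cosφ2·sin²(Δλ/2)=0.9673623925; c=2·atan2(√a, √(1-a))=2.778280160; dist=6371·c=17700.423 ≈ 17700.4 km; running total=19256.7 km
Leg 2 bearing: y=sinΔλ·cosφ2=0.00417317, x=cosφ1·sinφ2-sinφ1·cosφ2·cosΔλ=-0.35534794; θ=atan2(y, x)=179.3272° ≈ 179.3°
Leg 3: φ1=-1.3437988, φ2=-1.1227982, Δφ=0.2210006, Δλ=-1.8465112 rad; a=sin²(Δφ/2)+cosφ1·cosφ2·sin²(Δλ/2)=0.0741722617; c=2·atan2(√a, √(1-a))=0.551660402; dist=6371·c=3514.628 ≈ 3514.6 km; running total=22771.3 km
Leg 3 bearing: y=sinΔλ·cosφ2=-0.41680188, x=cosφ1·sinφ2-sinφ1·cosφ2·cosΔλ=-0.31774069; θ=atan2(y, x)=-127.3194° <0 so +360° → 232.6806° ≈ 232.7°
Leg 4: φ1=-1.1227982, φ2=0.2310223, Δφ=1.3538205, Δλ=-0.2766801 rad; a=sin²(Δφ/2)+cosφ1·cosφ2·sin²(Δλ/2)=0.4003795743; c=2·atan2(√a, √(1-a))=1.370213148; dist=6371·c=8729.628 ≈ 8729.6 km; running total=31500.9 km
Leg 4 bearing: y=sinΔλ·cosφ2=-0.26590631, x=cosφ1·sinφ2-sinφ1·cosφ2·cosΔλ=0.94318446; θ=atan2(y, x)=-15.7444° <0 so +360° → 344.2556° ≈ 344.3°
Leg 5: φ1=0.2310223, φ2=0.5288103, Δφ=0.2977881, Δλ=1.5638796 rad; a=sin²(Δφ/2)+cosφ1·cosφ2·sin²(Δλ/2)=0.4393342485; c=2·atan2(√a, √(1-a))=1.449165141; dist=6371·c=9232.631 ≈ 9232.6 km; running total=40733.5 km
Leg 5 bearing: y=sinΔλ·cosφ2=0.86338723, x=cosφ1·sinφ2-sinφ1·cosφ2·cosΔλ=0.48973581; θ=atan2(y, x)=60.4370° ≈ 60.4°
Leg 6: φ1=0.5288103, φ2=0.1791790, Δφ=-0.3496313, Δλ=-0.4622033 rad; a=sin²(Δφ/2)+cosφ1·cosφ2·sin²(Δλ/2)=0.0748230291; c=2·atan2(√a, √(1-a))=0.554138775; dist=6371·c=3530.418 ≈ 3530.4 km; running total=44263.9 km
Leg 6 bearing: y=sinΔλ·cosφ2=-0.43878228, x=cosφ1·sinφ2-sinφ1·cosφ2·cosΔλ=-0.29046219; θ=atan2(y, x)=-123.5035° <0 so +360° → 236.4965° ≈ 236.5°
Leg 7: φ1=0.1791790, φ2=-0.5267875, Δφ=-0.7059665, Δλ=-0.9698987 rad; a=sin²(Δφ/2)+cosφ1·cosφ2·sin²(Δλ/2)=0.3043473965; c=2·atan2(√a, √(1-a))=1.168746860; dist=6371·c=7446.086 ≈ 7446.1 km; running total=51710.0 km
Leg 7 bearing: y=sinΔλ·cosφ2=-0.71300367, x=cosφ1·sinφ2-sinφ1·cosφ2·cosΔλ=-0.58181269; θ=atan2(y, x)=-129.2145° <0 so +360° → 230.7855° ≈ 230.8°

Leg 1: dist=1556.3 km, bearing=195.5°
Leg 2: dist=17700.4 km, bearing=179.3°
Leg 3: dist=3514.6 km, bearing=232.7°
Leg 4: dist=8729.6 km, bearing=344.3°
Leg 5: dist=9232.6 km, bearing=60.4°
Leg 6: dist=3530.4 km, bearing=236.5°
Leg 7: dist=7446.1 km, bearing=230.8°
Total: 51710.0 km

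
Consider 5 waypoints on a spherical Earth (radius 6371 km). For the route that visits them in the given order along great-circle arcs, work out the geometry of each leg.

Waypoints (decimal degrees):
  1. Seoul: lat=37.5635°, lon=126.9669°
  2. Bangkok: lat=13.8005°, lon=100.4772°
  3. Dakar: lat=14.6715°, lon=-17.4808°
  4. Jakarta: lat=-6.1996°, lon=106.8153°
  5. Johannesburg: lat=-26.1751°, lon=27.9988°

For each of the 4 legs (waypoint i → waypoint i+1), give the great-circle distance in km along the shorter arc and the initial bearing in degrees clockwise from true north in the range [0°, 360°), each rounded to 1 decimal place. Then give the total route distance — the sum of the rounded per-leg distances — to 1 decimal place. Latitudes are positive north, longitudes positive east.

Leg 1: dist=3719.1 km, bearing=231.8°
Leg 2: dist=12491.1 km, bearing=292.5°
Leg 3: dist=13865.9 km, bearing=87.4°
Leg 4: dist=8589.9 km, bearing=244.5°
Total: 38666.0 km

Leg 1: φ1=0.6556068, φ2=0.2408642, Δφ=-0.4147426, Δλ=-0.4623325 rad; a=sin²(Δφ/2)+cosφ1·cosφ2·sin²(Δλ/2)=0.0827986115; c=2·atan2(√a, √(1-a))=0.583748016; dist=6371·c=3719.059 ≈ 3719.1 km; running total=3719.1 km
Leg 1 bearing: y=sinΔλ·cosφ2=-0.43316082, x=cosφ1·sinφ2-sinφ1·cosφ2·cosΔλ=-0.34079864; θ=atan2(y, x)=-128.1947° <0 so +360° → 231.8053° ≈ 231.8°
Leg 2: φ1=0.2408642, φ2=0.2560660, Δφ=0.0152018, Δλ=-2.0587555 rad; a=sin²(Δφ/2)+cosφ1·cosφ2·sin²(Δλ/2)=0.6900139434; c=2·atan2(√a, √(1-a))=1.960622772; dist=6371·c=12491.128 ≈ 12491.1 km; running total=16210.2 km
Leg 2 bearing: y=sinΔλ·cosφ2=-0.85449077, x=cosφ1·sinφ2-sinφ1·cosφ2·cosΔλ=0.35415298; θ=atan2(y, x)=-67.4879° <0 so +360° → 292.5121° ≈ 292.5°
Leg 3: φ1=0.2560660, φ2=-0.1082034, Δφ=-0.3642694, Δλ=2.1693762 rad; a=sin²(Δφ/2)+cosφ1·cosφ2·sin²(Δλ/2)=0.7846306639; c=2·atan2(√a, √(1-a))=2.176403446; dist=6371·c=13865.866 ≈ 13865.9 km; running total=30076.1 km
Leg 3 bearing: y=sinΔλ·cosφ2=0.82130517, x=cosφ1·sinφ2-sinφ1·cosφ2·cosΔλ=0.03740799; θ=atan2(y, x)=87.3922° ≈ 87.4°
Leg 4: φ1=-0.1082034, φ2=-0.4568417, Δφ=-0.3486382, Δλ=-1.3756074 rad; a=sin²(Δφ/2)+cosφ1·cosφ2·sin²(Δλ/2)=0.3896593394; c=2·atan2(√a, √(1-a))=1.348283368; dist=6371·c=8589.913 ≈ 8589.9 km; running total=38666.0 km
Leg 4 bearing: y=sinΔλ·cosφ2=-0.88040852, x=cosφ1·sinφ2-sinφ1·cosφ2·cosΔλ=-0.41973872; θ=atan2(y, x)=-115.4897° <0 so +360° → 244.5103° ≈ 244.5°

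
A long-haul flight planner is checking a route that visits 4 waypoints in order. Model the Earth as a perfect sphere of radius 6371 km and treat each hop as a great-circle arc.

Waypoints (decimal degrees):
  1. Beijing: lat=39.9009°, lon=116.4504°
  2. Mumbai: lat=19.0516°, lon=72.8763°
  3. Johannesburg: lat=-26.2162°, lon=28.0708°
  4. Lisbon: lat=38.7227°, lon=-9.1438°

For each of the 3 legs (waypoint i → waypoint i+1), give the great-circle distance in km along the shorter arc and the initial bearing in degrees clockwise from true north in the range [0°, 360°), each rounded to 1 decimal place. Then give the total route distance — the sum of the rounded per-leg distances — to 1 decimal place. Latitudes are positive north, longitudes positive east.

Leg 1: φ1=0.6964021, φ2=0.3325131, Δφ=-0.3638889, Δλ=-0.7605115 rad; a=sin²(Δφ/2)+cosφ1·cosφ2·sin²(Δλ/2)=0.1326333130; c=2·atan2(√a, √(1-a))=0.745522777; dist=6371·c=4749.726 ≈ 4749.7 km; running total=4749.7 km
Leg 1 bearing: y=sinΔλ·cosφ2=-0.65153613, x=cosφ1·sinφ2-sinφ1·cosφ2·cosΔλ=-0.18885850; θ=atan2(y, x)=-106.1651° <0 so +360° → 253.8349° ≈ 253.8°
Leg 2: φ1=0.3325131, φ2=-0.4575590, Δφ=-0.7900722, Δλ=-0.7820035 rad; a=sin²(Δφ/2)+cosφ1·cosφ2·sin²(Δλ/2)=0.2712726431; c=2·atan2(√a, √(1-a))=1.095665582; dist=6371·c=6980.485 ≈ 6980.5 km; running total=11730.2 km
Leg 2 bearing: y=sinΔλ·cosφ2=-0.63221206, x=cosφ1·sinφ2-sinφ1·cosφ2·cosΔλ=-0.62533439; θ=atan2(y, x)=-134.6866° <0 so +360° → 225.3134° ≈ 225.3°
Leg 3: φ1=-0.4575590, φ2=0.6758386, Δφ=1.1333976, Δλ=-0.6495173 rad; a=sin²(Δφ/2)+cosφ1·cosφ2·sin²(Δλ/2)=0.3594688745; c=2·atan2(√a, √(1-a))=1.285895527; dist=6371·c=8192.440 ≈ 8192.4 km; running total=19922.6 km
Leg 3 bearing: y=sinΔλ·cosφ2=-0.47185607, x=cosφ1·sinφ2-sinφ1·cosφ2·cosΔλ=0.83567689; θ=atan2(y, x)=-29.4508° <0 so +360° → 330.5492° ≈ 330.5°

Leg 1: dist=4749.7 km, bearing=253.8°
Leg 2: dist=6980.5 km, bearing=225.3°
Leg 3: dist=8192.4 km, bearing=330.5°
Total: 19922.6 km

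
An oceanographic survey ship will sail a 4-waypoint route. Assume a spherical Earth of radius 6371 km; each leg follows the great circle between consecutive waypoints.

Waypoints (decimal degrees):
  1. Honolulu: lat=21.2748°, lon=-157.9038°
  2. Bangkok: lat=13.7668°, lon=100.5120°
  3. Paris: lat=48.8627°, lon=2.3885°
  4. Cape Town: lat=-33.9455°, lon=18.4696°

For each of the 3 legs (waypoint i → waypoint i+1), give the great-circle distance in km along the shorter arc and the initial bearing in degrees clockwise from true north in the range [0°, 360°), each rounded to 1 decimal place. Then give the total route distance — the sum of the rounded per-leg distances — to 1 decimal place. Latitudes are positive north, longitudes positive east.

Leg 1: φ1=0.3713153, φ2=0.2402760, Δφ=-0.1310393, Δλ=4.5102065 rad; a=sin²(Δφ/2)+cosφ1·cosφ2·sin²(Δλ/2)=0.5477008433; c=2·atan2(√a, √(1-a))=1.666343325; dist=6371·c=10616.273 ≈ 10616.3 km; running total=10616.3 km
Leg 1 bearing: y=sinΔλ·cosφ2=-0.95148816, x=cosφ1·sinφ2-sinφ1·cosφ2·cosΔλ=0.29252145; θ=atan2(y, x)=-72.9107° <0 so +360° → 287.0893° ≈ 287.1°
Leg 2: φ1=0.2402760, φ2=0.8528150, Δφ=0.6125390, Δλ=-1.7125781 rad; a=sin²(Δφ/2)+cosφ1·cosφ2·sin²(Δλ/2)=0.4555332637; c=2·atan2(√a, √(1-a))=1.481745203; dist=6371·c=9440.199 ≈ 9440.2 km; running total=20056.5 km
Leg 2 bearing: y=sinΔλ·cosφ2=-0.65126452, x=cosφ1·sinφ2-sinφ1·cosφ2·cosΔλ=0.75362150; θ=atan2(y, x)=-40.8329° <0 so +360° → 319.1671° ≈ 319.2°
Leg 3: φ1=0.8528150, φ2=-0.5924607, Δφ=-1.4452757, Δλ=0.2806681 rad; a=sin²(Δφ/2)+cosφ1·cosφ2·sin²(Δλ/2)=0.4480817219; c=2·atan2(√a, √(1-a))=1.466772265; dist=6371·c=9344.806 ≈ 9344.8 km; running total=29401.3 km
Leg 3 bearing: y=sinΔλ·cosφ2=0.22978874, x=cosφ1·sinφ2-sinφ1·cosφ2·cosΔλ=-0.96768544; θ=atan2(y, x)=166.6418° ≈ 166.6°

Leg 1: dist=10616.3 km, bearing=287.1°
Leg 2: dist=9440.2 km, bearing=319.2°
Leg 3: dist=9344.8 km, bearing=166.6°
Total: 29401.3 km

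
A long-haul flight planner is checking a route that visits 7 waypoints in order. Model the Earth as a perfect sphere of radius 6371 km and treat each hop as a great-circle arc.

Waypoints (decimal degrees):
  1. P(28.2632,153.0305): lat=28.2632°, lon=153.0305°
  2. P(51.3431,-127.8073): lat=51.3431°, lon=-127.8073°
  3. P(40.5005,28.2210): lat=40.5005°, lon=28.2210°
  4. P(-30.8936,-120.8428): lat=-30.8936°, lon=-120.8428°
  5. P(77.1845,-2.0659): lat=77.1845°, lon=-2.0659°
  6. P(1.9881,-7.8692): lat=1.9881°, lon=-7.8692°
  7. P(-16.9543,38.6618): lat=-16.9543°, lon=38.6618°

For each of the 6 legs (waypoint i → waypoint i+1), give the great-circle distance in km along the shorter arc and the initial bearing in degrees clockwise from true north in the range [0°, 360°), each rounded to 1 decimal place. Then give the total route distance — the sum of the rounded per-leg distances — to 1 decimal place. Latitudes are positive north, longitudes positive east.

Leg 1: φ1=0.4932859, φ2=0.8961061, Δφ=0.4028202, Δλ=-4.9015443 rad; a=sin²(Δφ/2)+cosφ1·cosφ2·sin²(Δλ/2)=0.2633875197; c=2·atan2(√a, √(1-a))=1.077848322; dist=6371·c=6866.972 ≈ 6867.0 km; running total=6867.0 km
Leg 1 bearing: y=sinΔλ·cosφ2=0.61351369, x=cosφ1·sinφ2-sinφ1·cosφ2·cosΔλ=0.63218596; θ=atan2(y, x)=44.1412° ≈ 44.1°
Leg 2: φ1=0.8961061, φ2=0.7068671, Δφ=-0.1892391, Δλ=2.7232076 rad; a=sin²(Δφ/2)+cosφ1·cosφ2·sin²(Δλ/2)=0.4634295748; c=2·atan2(√a, √(1-a))=1.497590107; dist=6371·c=9541.147 ≈ 9541.1 km; running total=16408.1 km
Leg 2 bearing: y=sinΔλ·cosφ2=0.30893951, x=cosφ1·sinφ2-sinφ1·cosφ2·cosΔλ=0.94826515; θ=atan2(y, x)=18.0453° ≈ 18.0°
Leg 3: φ1=0.7068671, φ2=-0.5391950, Δφ=-1.2460621, Δλ=-2.6016541 rad; a=sin²(Δφ/2)+cosφ1·cosφ2·sin²(Δλ/2)=0.9465745694; c=2·atan2(√a, √(1-a))=2.675095350; dist=6371·c=17043.032 ≈ 17043.0 km; running total=33451.1 km
Leg 3 bearing: y=sinΔλ·cosφ2=-0.44114631, x=cosφ1·sinφ2-sinφ1·cosφ2·cosΔλ=0.08760450; θ=atan2(y, x)=-78.7681° <0 so +360° → 281.2319° ≈ 281.2°
Leg 4: φ1=-0.5391950, φ2=1.3471237, Δφ=1.8863187, Δλ=2.0730480 rad; a=sin²(Δφ/2)+cosφ1·cosφ2·sin²(Δλ/2)=0.7961429476; c=2·atan2(√a, √(1-a))=2.204689275; dist=6371·c=14046.075 ≈ 14046.1 km; running total=47497.2 km
Leg 4 bearing: y=sinΔλ·cosφ2=0.19441866, x=cosφ1·sinφ2-sinφ1·cosφ2·cosΔλ=0.78191995; θ=atan2(y, x)=13.9630° ≈ 14.0°
Leg 5: φ1=1.3471237, φ2=0.0346989, Δφ=-1.3124248, Δλ=-0.1012867 rad; a=sin²(Δφ/2)+cosφ1·cosφ2·sin²(Δλ/2)=0.3728148120; c=2·atan2(√a, √(1-a))=1.313599718; dist=6371·c=8368.944 ≈ 8368.9 km; running total=55866.1 km
Leg 5 bearing: y=sinΔλ·cosφ2=-0.10105273, x=cosφ1·sinφ2-sinφ1·cosφ2·cosΔλ=-0.96181290; θ=atan2(y, x)=-174.0022° <0 so +360° → 185.9978° ≈ 186.0°
Leg 6: φ1=0.0346989, φ2=-0.2959084, Δφ=-0.3306072, Δλ=0.8121192 rad; a=sin²(Δφ/2)+cosφ1·cosφ2·sin²(Δλ/2)=0.1762255128; c=2·atan2(√a, √(1-a))=0.866432772; dist=6371·c=5520.043 ≈ 5520.0 km; running total=61386.1 km
Leg 6 bearing: y=sinΔλ·cosφ2=0.69420404, x=cosφ1·sinφ2-sinφ1·cosφ2·cosΔλ=-0.31426274; θ=atan2(y, x)=114.3560° ≈ 114.4°

Leg 1: dist=6867.0 km, bearing=44.1°
Leg 2: dist=9541.1 km, bearing=18.0°
Leg 3: dist=17043.0 km, bearing=281.2°
Leg 4: dist=14046.1 km, bearing=14.0°
Leg 5: dist=8368.9 km, bearing=186.0°
Leg 6: dist=5520.0 km, bearing=114.4°
Total: 61386.1 km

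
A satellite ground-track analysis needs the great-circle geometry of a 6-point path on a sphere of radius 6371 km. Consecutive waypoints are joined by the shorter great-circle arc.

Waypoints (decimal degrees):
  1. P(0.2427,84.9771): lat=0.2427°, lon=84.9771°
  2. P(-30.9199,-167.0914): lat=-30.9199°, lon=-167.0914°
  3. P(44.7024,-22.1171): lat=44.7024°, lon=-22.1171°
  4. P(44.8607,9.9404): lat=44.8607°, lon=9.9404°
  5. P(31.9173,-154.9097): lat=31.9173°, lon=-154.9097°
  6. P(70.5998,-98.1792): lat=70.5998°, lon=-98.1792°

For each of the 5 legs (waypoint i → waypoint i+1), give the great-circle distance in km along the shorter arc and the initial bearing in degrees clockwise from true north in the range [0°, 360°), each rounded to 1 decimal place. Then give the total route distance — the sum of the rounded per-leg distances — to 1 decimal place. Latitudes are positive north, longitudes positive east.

Leg 1: dist=11724.9 km, bearing=122.1°
Leg 2: dist=16613.0 km, bearing=53.3°
Leg 3: dist=2513.6 km, bearing=78.2°
Leg 4: dist=11341.2 km, bearing=346.9°
Leg 5: dist=5471.4 km, bearing=21.5°
Total: 47664.1 km

Leg 1: φ1=0.0042359, φ2=-0.5396541, Δφ=-0.5438900, Δλ=-4.3994253 rad; a=sin²(Δφ/2)+cosφ1·cosφ2·sin²(Δλ/2)=0.6331500352; c=2·atan2(√a, √(1-a))=1.840348773; dist=6371·c=11724.862 ≈ 11724.9 km; running total=11724.9 km
Leg 1 bearing: y=sinΔλ·cosφ2=0.81621490, x=cosφ1·sinφ2-sinφ1·cosφ2·cosΔλ=-0.51271582; θ=atan2(y, x)=122.1355° ≈ 122.1°
Leg 2: φ1=-0.5396541, φ2=0.7802041, Δφ=1.3198581, Δλ=2.5302789 rad; a=sin²(Δφ/2)+cosφ1·cosφ2·sin²(Δλ/2)=0.9303881576; c=2·atan2(√a, √(1-a))=2.607589265; dist=6371·c=16612.951 ≈ 16613.0 km; running total=28337.9 km
Leg 2 bearing: y=sinΔλ·cosφ2=0.40794205, x=cosφ1·sinφ2-sinφ1·cosφ2·cosΔλ=0.30438039; θ=atan2(y, x)=53.2720° ≈ 53.3°
Leg 3: φ1=0.7802041, φ2=0.7829669, Δφ=0.0027629, Δλ=0.5595089 rad; a=sin²(Δφ/2)+cosφ1·cosφ2·sin²(Δλ/2)=0.0384134807; c=2·atan2(√a, √(1-a))=0.394541145; dist=6371·c=2513.622 ≈ 2513.6 km; running total=30851.5 km
Leg 3 bearing: y=sinΔλ·cosφ2=0.37622248, x=cosφ1·sinφ2-sinφ1·cosφ2·cosΔλ=0.07879206; θ=atan2(y, x)=78.1715° ≈ 78.2°
Leg 4: φ1=0.7829669, φ2=0.5570620, Δφ=-0.2259049, Δλ=-2.8771770 rad; a=sin²(Δφ/2)+cosφ1·cosφ2·sin²(Δλ/2)=0.6039071404; c=2·atan2(√a, √(1-a))=1.780136252; dist=6371·c=11341.248 ≈ 11341.2 km; running total=42192.7 km
Leg 4 bearing: y=sinΔλ·cosφ2=-0.22183302, x=cosφ1·sinφ2-sinφ1·cosφ2·cosΔλ=0.95268218; θ=atan2(y, x)=-13.1078° <0 so +360° → 346.8922° ≈ 346.9°
Leg 5: φ1=0.5570620, φ2=1.2321990, Δφ=0.6751370, Δλ=0.9901340 rad; a=sin²(Δφ/2)+cosφ1·cosφ2·sin²(Δλ/2)=0.1733274838; c=2·atan2(√a, √(1-a))=0.858801819; dist=6371·c=5471.426 ≈ 5471.4 km; running total=47664.1 km
Leg 5 bearing: y=sinΔλ·cosφ2=0.27772251, x=cosφ1·sinφ2-sinφ1·cosφ2·cosΔλ=0.70428011; θ=atan2(y, x)=21.5211° ≈ 21.5°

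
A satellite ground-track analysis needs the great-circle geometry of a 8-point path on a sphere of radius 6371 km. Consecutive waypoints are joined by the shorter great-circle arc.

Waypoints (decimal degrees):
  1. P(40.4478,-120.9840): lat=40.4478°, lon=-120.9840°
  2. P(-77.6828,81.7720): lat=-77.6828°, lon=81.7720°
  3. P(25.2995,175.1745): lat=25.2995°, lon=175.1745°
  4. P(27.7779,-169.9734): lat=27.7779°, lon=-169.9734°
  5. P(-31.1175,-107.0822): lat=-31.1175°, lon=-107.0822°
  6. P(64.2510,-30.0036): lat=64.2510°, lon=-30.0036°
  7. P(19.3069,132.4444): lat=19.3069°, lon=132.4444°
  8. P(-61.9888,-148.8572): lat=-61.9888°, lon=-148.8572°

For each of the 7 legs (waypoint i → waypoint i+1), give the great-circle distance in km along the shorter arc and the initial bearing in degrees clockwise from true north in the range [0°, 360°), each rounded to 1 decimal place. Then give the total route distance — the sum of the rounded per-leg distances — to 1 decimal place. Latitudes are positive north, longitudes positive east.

Leg 1: φ1=0.7059473, φ2=-1.3558206, Δφ=-2.0617679, Δλ=3.5387598 rad; a=sin²(Δφ/2)+cosφ1·cosφ2·sin²(Δλ/2)=0.8917620343; c=2·atan2(√a, √(1-a))=2.471113565; dist=6371·c=15743.465 ≈ 15743.5 km; running total=15743.5 km
Leg 1 bearing: y=sinΔλ·cosφ2=-0.08251521, x=cosφ1·sinφ2-sinφ1·cosφ2·cosΔλ=-0.61585816; θ=atan2(y, x)=-172.3687° <0 so +360° → 187.6313° ≈ 187.6°
Leg 2: φ1=-1.3558206, φ2=0.4415596, Δφ=1.7973802, Δλ=1.6301812 rad; a=sin²(Δφ/2)+cosφ1·cosφ2·sin²(Δλ/2)=0.7144797294; c=2·atan2(√a, √(1-a))=2.014136885; dist=6371·c=12832.066 ≈ 12832.1 km; running total=28575.6 km
Leg 2 bearing: y=sinΔλ·cosφ2=0.90249259, x=cosφ1·sinφ2-sinφ1·cosφ2·cosΔλ=0.03874152; θ=atan2(y, x)=87.5420° ≈ 87.5°
Leg 3: φ1=0.4415596, φ2=0.4848158, Δφ=0.0432562, Δλ=-6.0239673 rad; a=sin²(Δφ/2)+cosφ1·cosφ2·sin²(Δλ/2)=0.0138297507; c=2·atan2(√a, √(1-a))=0.235745449; dist=6371·c=1501.934 ≈ 1501.9 km; running total=30077.5 km
Leg 3 bearing: y=sinΔλ·cosφ2=0.22678614, x=cosφ1·sinφ2-sinφ1·cosφ2·cosΔλ=0.05587489; θ=atan2(y, x)=76.1593° ≈ 76.2°
Leg 4: φ1=0.4848158, φ2=-0.5431028, Δφ=-1.0279186, Δλ=1.0976585 rad; a=sin²(Δφ/2)+cosφ1·cosφ2·sin²(Δλ/2)=0.4478464648; c=2·atan2(√a, √(1-a))=1.466299181; dist=6371·c=9341.792 ≈ 9341.8 km; running total=39419.3 km
Leg 4 bearing: y=sinΔλ·cosφ2=0.76205953, x=cosφ1·sinφ2-sinφ1·cosφ2·cosΔλ=-0.63905031; θ=atan2(y, x)=129.9826° ≈ 130.0°
Leg 5: φ1=-0.5431028, φ2=1.1213915, Δφ=1.6644943, Δλ=1.3452754 rad; a=sin²(Δφ/2)+cosφ1·cosφ2·sin²(Δλ/2)=0.6911568614; c=2·atan2(√a, √(1-a))=1.963095271; dist=6371·c=12506.880 ≈ 12506.9 km; running total=51926.2 km
Leg 5 bearing: y=sinΔλ·cosφ2=0.42342880, x=cosφ1·sinφ2-sinφ1·cosφ2·cosΔλ=0.82130644; θ=atan2(y, x)=27.2736° ≈ 27.3°
Leg 6: φ1=1.1213915, φ2=0.3369690, Δφ=-0.7844225, Δλ=2.8352525 rad; a=sin²(Δφ/2)+cosφ1·cosφ2·sin²(Δλ/2)=0.5465555538; c=2·atan2(√a, √(1-a))=1.664042503; dist=6371·c=10601.615 ≈ 10601.6 km; running total=62527.8 km
Leg 6 bearing: y=sinΔλ·cosφ2=0.28461122, x=cosφ1·sinφ2-sinφ1·cosφ2·cosΔλ=0.95411046; θ=atan2(y, x)=16.6098° ≈ 16.6°
Leg 7: φ1=0.3369690, φ2=-1.0819087, Δφ=-1.4188776, Δλ=-4.9096391 rad; a=sin²(Δφ/2)+cosφ1·cosφ2·sin²(Δλ/2)=0.6025175872; c=2·atan2(√a, √(1-a))=1.777295972; dist=6371·c=11323.153 ≈ 11323.2 km; running total=73851.0 km
Leg 7 bearing: y=sinΔλ·cosφ2=0.46053737, x=cosφ1·sinφ2-sinφ1·cosφ2·cosΔλ=-0.86363529; θ=atan2(y, x)=151.9310° ≈ 151.9°

Leg 1: dist=15743.5 km, bearing=187.6°
Leg 2: dist=12832.1 km, bearing=87.5°
Leg 3: dist=1501.9 km, bearing=76.2°
Leg 4: dist=9341.8 km, bearing=130.0°
Leg 5: dist=12506.9 km, bearing=27.3°
Leg 6: dist=10601.6 km, bearing=16.6°
Leg 7: dist=11323.2 km, bearing=151.9°
Total: 73851.0 km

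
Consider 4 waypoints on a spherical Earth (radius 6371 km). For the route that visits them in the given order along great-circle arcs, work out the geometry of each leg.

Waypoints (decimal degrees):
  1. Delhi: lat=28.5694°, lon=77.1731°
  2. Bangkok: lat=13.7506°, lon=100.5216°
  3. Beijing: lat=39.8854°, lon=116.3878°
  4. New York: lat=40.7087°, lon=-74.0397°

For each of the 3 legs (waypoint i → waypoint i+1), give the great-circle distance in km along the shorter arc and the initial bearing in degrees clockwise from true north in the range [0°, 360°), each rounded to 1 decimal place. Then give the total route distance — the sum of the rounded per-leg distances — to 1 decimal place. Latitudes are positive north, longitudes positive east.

Leg 1: φ1=0.4986301, φ2=0.2399932, Δφ=-0.2586369, Δλ=0.4075082 rad; a=sin²(Δφ/2)+cosφ1·cosφ2·sin²(Δλ/2)=0.0515585781; c=2·atan2(√a, √(1-a))=0.458126087; dist=6371·c=2918.721 ≈ 2918.7 km; running total=2918.7 km
Leg 1 bearing: y=sinΔλ·cosφ2=0.38496403, x=cosφ1·sinφ2-sinφ1·cosφ2·cosΔλ=-0.21772427; θ=atan2(y, x)=119.4912° ≈ 119.5°
Leg 2: φ1=0.2399932, φ2=0.6961316, Δφ=0.4561383, Δλ=0.2769174 rad; a=sin²(Δφ/2)+cosφ1·cosφ2·sin²(Δλ/2)=0.0653175342; c=2·atan2(√a, √(1-a))=0.516880582; dist=6371·c=3293.046 ≈ 3293.0 km; running total=6211.7 km
Leg 2 bearing: y=sinΔλ·cosφ2=0.20978136, x=cosφ1·sinφ2-sinφ1·cosφ2·cosΔλ=0.44743312; θ=atan2(y, x)=25.1198° ≈ 25.1°
Leg 3: φ1=0.6961316, φ2=0.7105008, Δφ=0.0143693, Δλ=-3.3235869 rad; a=sin²(Δφ/2)+cosφ1·cosφ2·sin²(Δλ/2)=0.5769106183; c=2·atan2(√a, √(1-a))=1.725230708; dist=6371·c=10991.445 ≈ 10991.4 km; running total=17203.1 km
Leg 3 bearing: y=sinΔλ·cosφ2=0.13719772, x=cosφ1·sinφ2-sinφ1·cosφ2·cosΔλ=0.97852737; θ=atan2(y, x)=7.9813° ≈ 8.0°

Leg 1: dist=2918.7 km, bearing=119.5°
Leg 2: dist=3293.0 km, bearing=25.1°
Leg 3: dist=10991.4 km, bearing=8.0°
Total: 17203.1 km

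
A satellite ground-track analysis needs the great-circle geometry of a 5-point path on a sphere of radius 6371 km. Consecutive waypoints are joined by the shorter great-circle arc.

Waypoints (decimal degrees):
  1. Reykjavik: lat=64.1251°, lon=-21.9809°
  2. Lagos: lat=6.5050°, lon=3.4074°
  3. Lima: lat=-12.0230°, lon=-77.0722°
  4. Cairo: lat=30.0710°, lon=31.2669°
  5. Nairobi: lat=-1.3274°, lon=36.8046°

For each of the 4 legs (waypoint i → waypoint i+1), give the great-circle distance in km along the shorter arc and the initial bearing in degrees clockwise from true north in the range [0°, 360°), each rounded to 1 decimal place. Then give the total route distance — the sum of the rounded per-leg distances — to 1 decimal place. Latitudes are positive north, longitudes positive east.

Leg 1: φ1=1.1191941, φ2=0.1135337, Δφ=-1.0056605, Δλ=0.4431094 rad; a=sin²(Δφ/2)+cosφ1·cosφ2·sin²(Δλ/2)=0.2531725485; c=2·atan2(√a, √(1-a))=1.054508872; dist=6371·c=6718.276 ≈ 6718.3 km; running total=6718.3 km
Leg 1 bearing: y=sinΔλ·cosφ2=0.42599035, x=cosφ1·sinφ2-sinφ1·cosφ2·cosΔλ=-0.75818010; θ=atan2(y, x)=150.6702° ≈ 150.7°
Leg 2: φ1=0.1135337, φ2=-0.2098409, Δφ=-0.3233746, Δλ=-1.4046340 rad; a=sin²(Δφ/2)+cosφ1·cosφ2·sin²(Δλ/2)=0.4314348406; c=2·atan2(√a, √(1-a))=1.433232547; dist=6371·c=9131.125 ≈ 9131.1 km; running total=15849.4 km
Leg 2 bearing: y=sinΔλ·cosφ2=-0.96459296, x=cosφ1·sinφ2-sinφ1·cosφ2·cosΔλ=-0.22529023; θ=atan2(y, x)=-103.1463° <0 so +360° → 256.8537° ≈ 256.9°
Leg 3: φ1=-0.2098409, φ2=0.5248380, Δφ=0.7346789, Δλ=1.8908740 rad; a=sin²(Δφ/2)+cosφ1·cosφ2·sin²(Δλ/2)=0.6853469960; c=2·atan2(√a, √(1-a))=1.950552464; dist=6371·c=12426.970 ≈ 12427.0 km; running total=28276.4 km
Leg 3 bearing: y=sinΔλ·cosφ2=0.82145207, x=cosφ1·sinφ2-sinφ1·cosφ2·cosΔλ=0.43336182; θ=atan2(y, x)=62.1859° ≈ 62.2°
Leg 4: φ1=0.5248380, φ2=-0.0231675, Δφ=-0.5480055, Δλ=0.0966511 rad; a=sin²(Δφ/2)+cosφ1·cosφ2·sin²(Δλ/2)=0.0752362436; c=2·atan2(√a, √(1-a))=0.555707315; dist=6371·c=3540.411 ≈ 3540.4 km; running total=31816.8 km
Leg 4 bearing: y=sinΔλ·cosφ2=0.09647480, x=cosφ1·sinφ2-sinφ1·cosφ2·cosΔλ=-0.51864788; θ=atan2(y, x)=169.4627° ≈ 169.5°

Leg 1: dist=6718.3 km, bearing=150.7°
Leg 2: dist=9131.1 km, bearing=256.9°
Leg 3: dist=12427.0 km, bearing=62.2°
Leg 4: dist=3540.4 km, bearing=169.5°
Total: 31816.8 km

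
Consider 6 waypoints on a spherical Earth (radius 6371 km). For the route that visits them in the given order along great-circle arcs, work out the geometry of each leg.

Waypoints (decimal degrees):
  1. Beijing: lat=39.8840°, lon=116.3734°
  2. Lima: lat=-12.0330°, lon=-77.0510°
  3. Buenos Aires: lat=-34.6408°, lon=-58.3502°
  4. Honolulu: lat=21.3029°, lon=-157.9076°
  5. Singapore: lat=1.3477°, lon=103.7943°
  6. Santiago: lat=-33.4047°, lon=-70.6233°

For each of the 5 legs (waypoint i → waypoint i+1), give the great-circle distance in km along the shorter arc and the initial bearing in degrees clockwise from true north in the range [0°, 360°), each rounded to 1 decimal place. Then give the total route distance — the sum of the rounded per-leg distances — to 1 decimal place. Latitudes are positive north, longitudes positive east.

Leg 1: dist=16649.2 km, bearing=26.8°
Leg 2: dist=3144.1 km, bearing=146.2°
Leg 3: dist=12175.7 km, bearing=282.9°
Leg 4: dist=10811.7 km, bearing=274.3°
Leg 5: dist=16403.3 km, bearing=188.7°
Total: 59184.0 km

Leg 1: φ1=0.6961071, φ2=-0.2100155, Δφ=-0.9061226, Δλ=-3.3758926 rad; a=sin²(Δφ/2)+cosφ1·cosφ2·sin²(Δλ/2)=0.9318300434; c=2·atan2(√a, √(1-a))=2.613282450; dist=6371·c=16649.222 ≈ 16649.2 km; running total=16649.2 km
Leg 1 bearing: y=sinΔλ·cosφ2=0.22706101, x=cosφ1·sinφ2-sinφ1·cosφ2·cosΔλ=0.45003839; θ=atan2(y, x)=26.7726° ≈ 26.8°
Leg 2: φ1=-0.2100155, φ2=-0.6045960, Δφ=-0.3945805, Δλ=0.3263905 rad; a=sin²(Δφ/2)+cosφ1·cosφ2·sin²(Δλ/2)=0.0596615983; c=2·atan2(√a, √(1-a))=0.493507312; dist=6371·c=3144.135 ≈ 3144.1 km; running total=19793.3 km
Leg 2 bearing: y=sinΔλ·cosφ2=0.26378938, x=cosφ1·sinφ2-sinφ1·cosφ2·cosΔλ=-0.39347621; θ=atan2(y, x)=146.1618° ≈ 146.2°
Leg 3: φ1=-0.6045960, φ2=0.3718057, Δφ=0.9764018, Δλ=-1.7376044 rad; a=sin²(Δφ/2)+cosφ1·cosφ2·sin²(Δλ/2)=0.6668893516; c=2·atan2(√a, √(1-a))=1.911105662; dist=6371·c=12175.654 ≈ 12175.7 km; running total=31969.0 km
Leg 3 bearing: y=sinΔλ·cosφ2=-0.91874100, x=cosφ1·sinφ2-sinφ1·cosφ2·cosΔλ=0.21096625; θ=atan2(y, x)=-77.0676° <0 so +360° → 282.9324° ≈ 282.9°
Leg 4: φ1=0.3718057, φ2=0.0235218, Δφ=-0.3482839, Δλ=4.5675598 rad; a=sin²(Δφ/2)+cosφ1·cosφ2·sin²(Δλ/2)=0.5629401697; c=2·atan2(√a, √(1-a))=1.697011506; dist=6371·c=10811.660 ≈ 10811.7 km; running total=42780.7 km
Leg 4 bearing: y=sinΔλ·cosφ2=-0.98925685, x=cosφ1·sinφ2-sinφ1·cosφ2·cosΔλ=0.07433055; θ=atan2(y, x)=-85.7030° <0 so +360° → 274.2970° ≈ 274.3°
Leg 5: φ1=0.0235218, φ2=-0.5830220, Δφ=-0.6065438, Δλ=-3.0441614 rad; a=sin²(Δφ/2)+cosφ1·cosφ2·sin²(Δλ/2)=0.9217811965; c=2·atan2(√a, √(1-a))=2.574678886; dist=6371·c=16403.279 ≈ 16403.3 km; running total=59184.0 km
Leg 5 bearing: y=sinΔλ·cosφ2=-0.08120726, x=cosφ1·sinφ2-sinφ1·cosφ2·cosΔλ=-0.53085579; θ=atan2(y, x)=-171.3026° <0 so +360° → 188.6974° ≈ 188.7°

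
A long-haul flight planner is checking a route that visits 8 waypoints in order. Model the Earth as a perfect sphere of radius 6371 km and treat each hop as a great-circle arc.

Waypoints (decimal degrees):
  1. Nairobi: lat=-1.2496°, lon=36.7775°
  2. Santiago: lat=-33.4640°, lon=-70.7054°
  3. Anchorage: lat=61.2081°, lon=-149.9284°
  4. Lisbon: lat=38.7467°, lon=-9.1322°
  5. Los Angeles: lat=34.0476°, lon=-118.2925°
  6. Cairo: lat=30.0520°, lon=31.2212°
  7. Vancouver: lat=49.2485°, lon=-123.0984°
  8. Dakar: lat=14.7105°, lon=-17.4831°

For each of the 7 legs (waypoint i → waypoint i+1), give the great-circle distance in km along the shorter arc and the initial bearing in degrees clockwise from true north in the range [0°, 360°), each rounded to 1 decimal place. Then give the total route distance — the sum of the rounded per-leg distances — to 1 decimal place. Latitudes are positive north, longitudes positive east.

Leg 1: dist=11542.1 km, bearing=235.0°
Leg 2: dist=12685.8 km, bearing=328.8°
Leg 3: dist=8348.8 km, bearing=30.7°
Leg 4: dist=9123.5 km, bearing=307.8°
Leg 5: dist=12201.9 km, bearing=27.8°
Leg 6: dist=10837.1 km, bearing=343.4°
Leg 7: dist=9864.7 km, bearing=68.7°
Total: 74603.9 km

Leg 1: φ1=-0.0218096, φ2=-0.5840570, Δφ=-0.5622473, Δλ=-1.8759305 rad; a=sin²(Δφ/2)+cosφ1·cosφ2·sin²(Δλ/2)=0.6192681532; c=2·atan2(√a, √(1-a))=1.811654697; dist=6371·c=11542.052 ≈ 11542.1 km; running total=11542.1 km
Leg 1 bearing: y=sinΔλ·cosφ2=-0.79569646, x=cosφ1·sinφ2-sinφ1·cosφ2·cosΔλ=-0.55674731; θ=atan2(y, x)=-124.9804° <0 so +360° → 235.0196° ≈ 235.0°
Leg 2: φ1=-0.5840570, φ2=1.0682829, Δφ=1.6523399, Δλ=-1.3827022 rad; a=sin²(Δφ/2)+cosφ1·cosφ2·sin²(Δλ/2)=0.7040573303; c=2·atan2(√a, √(1-a))=1.991184283; dist=6371·c=12685.835 ≈ 12685.8 km; running total=24227.9 km
Leg 2 bearing: y=sinΔλ·cosφ2=-0.47313499, x=cosφ1·sinφ2-sinφ1·cosφ2·cosΔλ=0.78075970; θ=atan2(y, x)=-31.2156° <0 so +360° → 328.7844° ≈ 328.8°
Leg 3: φ1=1.0682829, φ2=0.6762575, Δφ=-0.3920254, Δλ=2.4573573 rad; a=sin²(Δφ/2)+cosφ1·cosφ2·sin²(Δλ/2)=0.3712873832; c=2·atan2(√a, √(1-a))=1.310439640; dist=6371·c=8348.811 ≈ 8348.8 km; running total=32576.7 km
Leg 3 bearing: y=sinΔλ·cosφ2=0.49297271, x=cosφ1·sinφ2-sinφ1·cosφ2·cosΔλ=0.83108974; θ=atan2(y, x)=30.6749° ≈ 30.7°
Leg 4: φ1=0.6762575, φ2=0.5942427, Δφ=-0.0820148, Δλ=-1.9052066 rad; a=sin²(Δφ/2)+cosφ1·cosφ2·sin²(Δλ/2)=0.4308398949; c=2·atan2(√a, √(1-a))=1.432031207; dist=6371·c=9123.471 ≈ 9123.5 km; running total=41700.2 km
Leg 4 bearing: y=sinΔλ·cosφ2=-0.78267312, x=cosφ1·sinφ2-sinφ1·cosφ2·cosΔλ=0.60686927; θ=atan2(y, x)=-52.2107° <0 so +360° → 307.7893° ≈ 307.8°
Leg 5: φ1=0.5942427, φ2=0.5245063, Δφ=-0.0697364, Δλ=2.6095063 rad; a=sin²(Δφ/2)+cosφ1·cosφ2·sin²(Δλ/2)=0.6688285397; c=2·atan2(√a, √(1-a))=1.915223002; dist=6371·c=12201.886 ≈ 12201.9 km; running total=53902.1 km
Leg 5 bearing: y=sinΔλ·cosφ2=0.43913228, x=cosφ1·sinφ2-sinφ1·cosφ2·cosΔλ=0.83255663; θ=atan2(y, x)=27.8094° ≈ 27.8°
Leg 6: φ1=0.5245063, φ2=0.8595485, Δφ=0.3350421, Δλ=-2.6933851 rad; a=sin²(Δφ/2)+cosφ1·cosφ2·sin²(Δλ/2)=0.5649238264; c=2·atan2(√a, √(1-a))=1.701011657; dist=6371·c=10837.145 ≈ 10837.1 km; running total=64739.2 km
Leg 6 bearing: y=sinΔλ·cosφ2=-0.28288257, x=cosφ1·sinφ2-sinφ1·cosφ2·cosΔλ=0.95032470; θ=atan2(y, x)=-16.5767° <0 so +360° → 343.4233° ≈ 343.4°
Leg 7: φ1=0.8595485, φ2=0.2567467, Δφ=-0.6028018, Δλ=1.8433347 rad; a=sin²(Δφ/2)+cosφ1·cosφ2·sin²(Δλ/2)=0.4887927577; c=2·atan2(√a, √(1-a))=1.548379965; dist=6371·c=9864.729 ≈ 9864.7 km; running total=74603.9 km
Leg 7 bearing: y=sinΔλ·cosφ2=0.93152179, x=cosφ1·sinφ2-sinφ1·cosφ2·cosΔλ=0.36299413; θ=atan2(y, x)=68.7102° ≈ 68.7°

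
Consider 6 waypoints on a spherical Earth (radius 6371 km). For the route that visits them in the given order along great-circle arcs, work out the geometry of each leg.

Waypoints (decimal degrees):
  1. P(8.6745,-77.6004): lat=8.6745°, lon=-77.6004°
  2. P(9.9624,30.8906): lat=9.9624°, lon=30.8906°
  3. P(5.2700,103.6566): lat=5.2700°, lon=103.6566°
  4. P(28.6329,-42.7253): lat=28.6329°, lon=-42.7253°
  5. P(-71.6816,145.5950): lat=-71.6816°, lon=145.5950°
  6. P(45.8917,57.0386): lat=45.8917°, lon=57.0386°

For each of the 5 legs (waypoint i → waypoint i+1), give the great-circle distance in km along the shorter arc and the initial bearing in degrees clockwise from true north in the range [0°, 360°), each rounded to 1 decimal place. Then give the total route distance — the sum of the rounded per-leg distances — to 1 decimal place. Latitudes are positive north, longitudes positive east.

Leg 1: dist=11833.6 km, bearing=76.9°
Leg 2: dist=8023.1 km, bearing=87.6°
Leg 3: dist=14804.7 km, bearing=318.2°
Leg 4: dist=15201.3 km, bearing=183.8°
Leg 5: dist=14738.0 km, bearing=289.2°
Total: 64600.7 km

Leg 1: φ1=0.1513986, φ2=0.1738767, Δφ=0.0224781, Δλ=1.8935252 rad; a=sin²(Δφ/2)+cosφ1·cosφ2·sin²(Δλ/2)=0.6413539797; c=2·atan2(√a, √(1-a))=1.857412392; dist=6371·c=11833.574 ≈ 11833.6 km; running total=11833.6 km
Leg 1 bearing: y=sinΔλ·cosφ2=0.93407343, x=cosφ1·sinφ2-sinφ1·cosφ2·cosΔλ=0.21813535; θ=atan2(y, x)=76.8552° ≈ 76.9°
Leg 2: φ1=0.1738767, φ2=0.0919789, Δφ=-0.0818978, Δλ=1.2700063 rad; a=sin²(Δφ/2)+cosφ1·cosφ2·sin²(Δλ/2)=0.3467679581; c=2·atan2(√a, √(1-a))=1.259320184; dist=6371·c=8023.129 ≈ 8023.1 km; running total=19856.7 km
Leg 2 bearing: y=sinΔλ·cosφ2=0.95106543, x=cosφ1·sinφ2-sinφ1·cosφ2·cosΔλ=0.03942482; θ=atan2(y, x)=87.6263° ≈ 87.6°
Leg 3: φ1=0.0919789, φ2=0.4997384, Δφ=0.4077595, Δλ=-2.5548461 rad; a=sin²(Δφ/2)+cosφ1·cosφ2·sin²(Δλ/2)=0.8419023772; c=2·atan2(√a, √(1-a))=2.323760691; dist=6371·c=14804.679 ≈ 14804.7 km; running total=34661.4 km
Leg 3 bearing: y=sinΔλ·cosφ2=-0.48594709, x=cosφ1·sinφ2-sinφ1·cosφ2·cosΔλ=0.54430367; θ=atan2(y, x)=-41.7581° <0 so +360° → 318.2419° ≈ 318.2°
Leg 4: φ1=0.4997384, φ2=-1.2510799, Δφ=-1.7508183, Δλ=3.2868093 rad; a=sin²(Δφ/2)+cosφ1·cosφ2·sin²(Δλ/2)=0.8639351001; c=2·atan2(√a, √(1-a))=2.386007180; dist=6371·c=15201.252 ≈ 15201.3 km; running total=49862.7 km
Leg 4 bearing: y=sinΔλ·cosφ2=-0.04548096, x=cosφ1·sinφ2-sinφ1·cosφ2·cosΔλ=-0.68420498; θ=atan2(y, x)=-176.1970° <0 so +360° → 183.8030° ≈ 183.8°
Leg 5: φ1=-1.2510799, φ2=0.8009613, Δφ=2.0520412, Δλ=-1.5456008 rad; a=sin²(Δφ/2)+cosφ1·cosφ2·sin²(Δλ/2)=0.8380640699; c=2·atan2(√a, √(1-a))=2.313291123; dist=6371·c=14737.978 ≈ 14738.0 km; running total=64600.7 km
Leg 5 bearing: y=sinΔλ·cosφ2=-0.69579591, x=cosφ1·sinφ2-sinφ1·cosφ2·cosΔλ=0.24231961; θ=atan2(y, x)=-70.7987° <0 so +360° → 289.2013° ≈ 289.2°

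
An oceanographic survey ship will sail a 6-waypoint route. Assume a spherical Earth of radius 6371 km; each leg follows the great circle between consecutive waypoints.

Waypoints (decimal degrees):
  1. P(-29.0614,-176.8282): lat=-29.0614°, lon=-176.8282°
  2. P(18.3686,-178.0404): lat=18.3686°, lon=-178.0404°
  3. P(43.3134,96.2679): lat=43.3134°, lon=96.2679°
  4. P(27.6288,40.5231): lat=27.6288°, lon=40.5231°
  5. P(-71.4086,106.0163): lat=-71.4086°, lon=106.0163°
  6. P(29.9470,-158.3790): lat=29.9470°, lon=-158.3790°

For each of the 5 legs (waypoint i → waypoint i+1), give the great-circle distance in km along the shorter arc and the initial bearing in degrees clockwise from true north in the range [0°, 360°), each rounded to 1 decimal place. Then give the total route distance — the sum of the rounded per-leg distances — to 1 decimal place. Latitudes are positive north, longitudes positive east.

Leg 1: dist=5275.6 km, bearing=358.4°
Leg 2: dist=8278.7 km, bearing=311.1°
Leg 3: dist=5235.0 km, bearing=269.6°
Leg 4: dist=12098.7 km, bearing=162.2°
Leg 5: dist=13344.3 km, bearing=84.8°
Total: 44232.3 km

Leg 1: φ1=-0.5072171, φ2=0.3205925, Δφ=0.8278097, Δλ=-0.0211569 rad; a=sin²(Δφ/2)+cosφ1·cosφ2·sin²(Δλ/2)=0.1618475988; c=2·atan2(√a, √(1-a))=0.828061729; dist=6371·c=5275.581 ≈ 5275.6 km; running total=5275.6 km
Leg 1 bearing: y=sinΔλ·cosφ2=-0.02007742, x=cosφ1·sinφ2-sinφ1·cosφ2·cosΔλ=0.73634823; θ=atan2(y, x)=-1.5619° <0 so +360° → 358.4381° ≈ 358.4°
Leg 2: φ1=0.3205925, φ2=0.7559614, Δφ=0.4353689, Δλ=4.7875830 rad; a=sin²(Δφ/2)+cosφ1·cosφ2·sin²(Δλ/2)=0.3659747996; c=2·atan2(√a, √(1-a))=1.299427522; dist=6371·c=8278.653 ≈ 8278.7 km; running total=13554.3 km
Leg 2 bearing: y=sinΔλ·cosφ2=-0.72555630, x=cosφ1·sinφ2-sinφ1·cosφ2·cosΔλ=0.63381152; θ=atan2(y, x)=-48.8611° <0 so +360° → 311.1389° ≈ 311.1°
Leg 3: φ1=0.7559614, φ2=0.4822135, Δφ=-0.2737479, Δλ=-0.9729303 rad; a=sin²(Δφ/2)+cosφ1·cosφ2·sin²(Δλ/2)=0.1595109998; c=2·atan2(√a, √(1-a))=0.821699008; dist=6371·c=5235.044 ≈ 5235.0 km; running total=18789.3 km
Leg 3 bearing: y=sinΔλ·cosφ2=-0.73228895, x=cosφ1·sinφ2-sinφ1·cosφ2·cosΔλ=-0.00467512; θ=atan2(y, x)=-90.3658° <0 so +360° → 269.6342° ≈ 269.6°
Leg 4: φ1=0.4822135, φ2=-1.2463152, Δφ=-1.7285287, Δλ=1.1430720 rad; a=sin²(Δφ/2)+cosφ1·cosφ2·sin²(Δλ/2)=0.6611879351; c=2·atan2(√a, √(1-a))=1.899034613; dist=6371·c=12098.7495 ≈ 12098.7 km; running total=30888.0 km
Leg 4 bearing: y=sinΔλ·cosφ2=0.29009547, x=cosφ1·sinφ2-sinφ1·cosφ2·cosΔλ=-0.90106516; θ=atan2(y, x)=162.1542° ≈ 162.2°
Leg 5: φ1=-1.2463152, φ2=0.5226738, Δφ=1.7689889, Δλ=-4.6145685 rad; a=sin²(Δφ/2)+cosφ1·cosφ2·sin²(Δλ/2)=0.7500642853; c=2·atan2(√a, √(1-a))=2.094543569; dist=6371·c=13344.337 ≈ 13344.3 km; running total=44232.3 km
Leg 5 bearing: y=sinΔλ·cosφ2=0.86234521, x=cosφ1·sinφ2-sinφ1·cosφ2·cosΔλ=0.07894400; θ=atan2(y, x)=84.7694° ≈ 84.8°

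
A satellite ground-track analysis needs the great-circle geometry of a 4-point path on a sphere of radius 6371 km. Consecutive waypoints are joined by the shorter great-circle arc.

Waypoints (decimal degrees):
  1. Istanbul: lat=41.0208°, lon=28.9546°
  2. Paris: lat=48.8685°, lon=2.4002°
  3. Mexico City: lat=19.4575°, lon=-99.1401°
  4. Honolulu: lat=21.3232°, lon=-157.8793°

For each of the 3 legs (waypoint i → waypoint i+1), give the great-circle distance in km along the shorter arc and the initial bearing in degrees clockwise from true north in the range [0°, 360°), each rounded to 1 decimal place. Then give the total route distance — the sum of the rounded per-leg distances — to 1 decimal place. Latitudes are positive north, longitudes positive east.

Leg 1: φ1=0.7159480, φ2=0.8529162, Δφ=0.1369682, Δλ=-0.4634617 rad; a=sin²(Δφ/2)+cosφ1·cosφ2·sin²(Δλ/2)=0.0308591296; c=2·atan2(√a, √(1-a))=0.353167883; dist=6371·c=2250.033 ≈ 2250.0 km; running total=2250.0 km
Leg 1 bearing: y=sinΔλ·cosφ2=-0.29406300, x=cosφ1·sinφ2-sinφ1·cosφ2·cosΔλ=0.18208329; θ=atan2(y, x)=-58.2343° <0 so +360° → 301.7657° ≈ 301.8°
Leg 2: φ1=0.8529162, φ2=0.3395974, Δφ=-0.5133188, Δλ=-1.7722126 rad; a=sin²(Δφ/2)+cosφ1·cosφ2·sin²(Δλ/2)=0.4365913354; c=2·atan2(√a, √(1-a))=1.443636588; dist=6371·c=9197.409 ≈ 9197.4 km; running total=11447.4 km
Leg 2 bearing: y=sinΔλ·cosφ2=-0.92382762, x=cosφ1·sinφ2-sinφ1·cosφ2·cosΔλ=0.36119233; θ=atan2(y, x)=-68.6458° <0 so +360° → 291.3542° ≈ 291.4°
Leg 3: φ1=0.3395974, φ2=0.3721600, Δφ=0.0325626, Δλ=-1.0251924 rad; a=sin²(Δφ/2)+cosφ1·cosφ2·sin²(Δλ/2)=0.2115352403; c=2·atan2(√a, √(1-a))=0.955831835; dist=6371·c=6089.605 ≈ 6089.6 km; running total=17537.0 km
Leg 3 bearing: y=sinΔλ·cosφ2=-0.79629697, x=cosφ1·sinφ2-sinφ1·cosφ2·cosΔλ=0.18183361; θ=atan2(y, x)=-77.1371° <0 so +360° → 282.8629° ≈ 282.9°

Leg 1: dist=2250.0 km, bearing=301.8°
Leg 2: dist=9197.4 km, bearing=291.4°
Leg 3: dist=6089.6 km, bearing=282.9°
Total: 17537.0 km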